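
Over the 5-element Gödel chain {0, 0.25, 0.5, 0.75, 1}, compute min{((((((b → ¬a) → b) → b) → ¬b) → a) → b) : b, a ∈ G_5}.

The minimum is attained at b = 0, a = 0.25:
  ¬a: Gödel ¬ of 0.25 = 0 (operand ≠ 0)
  (b → ¬a): 0 ≤ 0, so result = 1
  ((b → ¬a) → b): 1 > 0, so result = 0
  (((b → ¬a) → b) → b): 0 ≤ 0, so result = 1
  ¬b: Gödel ¬ of 0 = 1 (operand is 0)
  ((((b → ¬a) → b) → b) → ¬b): 1 ≤ 1, so result = 1
  (((((b → ¬a) → b) → b) → ¬b) → a): 1 > 0.25, so result = 0.25
  ((((((b → ¬a) → b) → b) → ¬b) → a) → b): 0.25 > 0, so result = 0
Checking all 25 assignments confirms none give a value below 0.00.

0.00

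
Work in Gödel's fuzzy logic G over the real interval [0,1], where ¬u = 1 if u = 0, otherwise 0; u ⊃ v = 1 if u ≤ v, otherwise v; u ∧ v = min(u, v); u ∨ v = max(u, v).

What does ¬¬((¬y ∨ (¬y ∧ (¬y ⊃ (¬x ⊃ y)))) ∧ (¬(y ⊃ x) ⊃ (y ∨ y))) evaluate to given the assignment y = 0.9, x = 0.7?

0.00

¬y: Gödel ¬ of 0.9 = 0 (operand ≠ 0)
¬y: Gödel ¬ of 0.9 = 0 (operand ≠ 0)
¬y: Gödel ¬ of 0.9 = 0 (operand ≠ 0)
¬x: Gödel ¬ of 0.7 = 0 (operand ≠ 0)
(¬x ⊃ y): 0 ≤ 0.9, so result = 1
(¬y ⊃ (¬x ⊃ y)): 0 ≤ 1, so result = 1
(¬y ∧ (¬y ⊃ (¬x ⊃ y))) = min(0, 1) = 0
(¬y ∨ (¬y ∧ (¬y ⊃ (¬x ⊃ y)))) = max(0, 0) = 0
(y ⊃ x): 0.9 > 0.7, so result = 0.7
¬(y ⊃ x): Gödel ¬ of 0.7 = 0 (operand ≠ 0)
(y ∨ y) = max(0.9, 0.9) = 0.9
(¬(y ⊃ x) ⊃ (y ∨ y)): 0 ≤ 0.9, so result = 1
((¬y ∨ (¬y ∧ (¬y ⊃ (¬x ⊃ y)))) ∧ (¬(y ⊃ x) ⊃ (y ∨ y))) = min(0, 1) = 0
¬((¬y ∨ (¬y ∧ (¬y ⊃ (¬x ⊃ y)))) ∧ (¬(y ⊃ x) ⊃ (y ∨ y))): Gödel ¬ of 0 = 1 (operand is 0)
¬¬((¬y ∨ (¬y ∧ (¬y ⊃ (¬x ⊃ y)))) ∧ (¬(y ⊃ x) ⊃ (y ∨ y))): Gödel ¬ of 1 = 0 (operand ≠ 0)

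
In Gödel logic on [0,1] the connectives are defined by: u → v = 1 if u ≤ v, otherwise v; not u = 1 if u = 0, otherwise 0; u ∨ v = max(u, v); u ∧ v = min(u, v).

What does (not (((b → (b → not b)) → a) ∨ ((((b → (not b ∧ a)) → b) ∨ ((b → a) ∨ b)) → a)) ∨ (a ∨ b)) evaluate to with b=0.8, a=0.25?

0.80

not b: Gödel ¬ of 0.8 = 0 (operand ≠ 0)
(b → not b): 0.8 > 0, so result = 0
(b → (b → not b)): 0.8 > 0, so result = 0
((b → (b → not b)) → a): 0 ≤ 0.25, so result = 1
not b: Gödel ¬ of 0.8 = 0 (operand ≠ 0)
(not b ∧ a) = min(0, 0.25) = 0
(b → (not b ∧ a)): 0.8 > 0, so result = 0
((b → (not b ∧ a)) → b): 0 ≤ 0.8, so result = 1
(b → a): 0.8 > 0.25, so result = 0.25
((b → a) ∨ b) = max(0.25, 0.8) = 0.8
(((b → (not b ∧ a)) → b) ∨ ((b → a) ∨ b)) = max(1, 0.8) = 1
((((b → (not b ∧ a)) → b) ∨ ((b → a) ∨ b)) → a): 1 > 0.25, so result = 0.25
(((b → (b → not b)) → a) ∨ ((((b → (not b ∧ a)) → b) ∨ ((b → a) ∨ b)) → a)) = max(1, 0.25) = 1
not (((b → (b → not b)) → a) ∨ ((((b → (not b ∧ a)) → b) ∨ ((b → a) ∨ b)) → a)): Gödel ¬ of 1 = 0 (operand ≠ 0)
(a ∨ b) = max(0.25, 0.8) = 0.8
(not (((b → (b → not b)) → a) ∨ ((((b → (not b ∧ a)) → b) ∨ ((b → a) ∨ b)) → a)) ∨ (a ∨ b)) = max(0, 0.8) = 0.8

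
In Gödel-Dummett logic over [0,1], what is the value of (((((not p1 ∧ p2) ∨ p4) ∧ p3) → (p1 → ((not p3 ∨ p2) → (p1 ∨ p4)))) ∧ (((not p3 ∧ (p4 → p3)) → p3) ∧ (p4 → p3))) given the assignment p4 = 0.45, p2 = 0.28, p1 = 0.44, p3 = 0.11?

0.11

not p1: Gödel ¬ of 0.44 = 0 (operand ≠ 0)
(not p1 ∧ p2) = min(0, 0.28) = 0
((not p1 ∧ p2) ∨ p4) = max(0, 0.45) = 0.45
(((not p1 ∧ p2) ∨ p4) ∧ p3) = min(0.45, 0.11) = 0.11
not p3: Gödel ¬ of 0.11 = 0 (operand ≠ 0)
(not p3 ∨ p2) = max(0, 0.28) = 0.28
(p1 ∨ p4) = max(0.44, 0.45) = 0.45
((not p3 ∨ p2) → (p1 ∨ p4)): 0.28 ≤ 0.45, so result = 1
(p1 → ((not p3 ∨ p2) → (p1 ∨ p4))): 0.44 ≤ 1, so result = 1
((((not p1 ∧ p2) ∨ p4) ∧ p3) → (p1 → ((not p3 ∨ p2) → (p1 ∨ p4)))): 0.11 ≤ 1, so result = 1
not p3: Gödel ¬ of 0.11 = 0 (operand ≠ 0)
(p4 → p3): 0.45 > 0.11, so result = 0.11
(not p3 ∧ (p4 → p3)) = min(0, 0.11) = 0
((not p3 ∧ (p4 → p3)) → p3): 0 ≤ 0.11, so result = 1
(p4 → p3): 0.45 > 0.11, so result = 0.11
(((not p3 ∧ (p4 → p3)) → p3) ∧ (p4 → p3)) = min(1, 0.11) = 0.11
(((((not p1 ∧ p2) ∨ p4) ∧ p3) → (p1 → ((not p3 ∨ p2) → (p1 ∨ p4)))) ∧ (((not p3 ∧ (p4 → p3)) → p3) ∧ (p4 → p3))) = min(1, 0.11) = 0.11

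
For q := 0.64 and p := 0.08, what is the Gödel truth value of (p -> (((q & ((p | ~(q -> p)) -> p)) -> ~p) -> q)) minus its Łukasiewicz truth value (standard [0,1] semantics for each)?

Gödel evaluation:
  (q -> p): 0.64 > 0.08, so result = 0.08
  ~(q -> p): Gödel ¬ of 0.08 = 0 (operand ≠ 0)
  (p | ~(q -> p)) = max(0.08, 0) = 0.08
  ((p | ~(q -> p)) -> p): 0.08 ≤ 0.08, so result = 1
  (q & ((p | ~(q -> p)) -> p)) = min(0.64, 1) = 0.64
  ~p: Gödel ¬ of 0.08 = 0 (operand ≠ 0)
  ((q & ((p | ~(q -> p)) -> p)) -> ~p): 0.64 > 0, so result = 0
  (((q & ((p | ~(q -> p)) -> p)) -> ~p) -> q): 0 ≤ 0.64, so result = 1
  (p -> (((q & ((p | ~(q -> p)) -> p)) -> ~p) -> q)): 0.08 ≤ 1, so result = 1
  Gödel value = 1
Łukasiewicz evaluation:
  (q -> p): min(1, 1 − 0.64 + 0.08) = 0.44
  ~(q -> p): Łukasiewicz ¬ gives 1 − 0.44 = 0.56
  (p | ~(q -> p)) = max(0.08, 0.56) = 0.56
  ((p | ~(q -> p)) -> p): min(1, 1 − 0.56 + 0.08) = 0.52
  (q & ((p | ~(q -> p)) -> p)) = min(0.64, 0.52) = 0.52
  ~p: Łukasiewicz ¬ gives 1 − 0.08 = 0.92
  ((q & ((p | ~(q -> p)) -> p)) -> ~p): min(1, 1 − 0.52 + 0.92) = 1
  (((q & ((p | ~(q -> p)) -> p)) -> ~p) -> q): min(1, 1 − 1 + 0.64) = 0.64
  (p -> (((q & ((p | ~(q -> p)) -> p)) -> ~p) -> q)): min(1, 1 − 0.08 + 0.64) = 1
  Łukasiewicz value = 1
Difference: 1 − 1 = 0.00

0.00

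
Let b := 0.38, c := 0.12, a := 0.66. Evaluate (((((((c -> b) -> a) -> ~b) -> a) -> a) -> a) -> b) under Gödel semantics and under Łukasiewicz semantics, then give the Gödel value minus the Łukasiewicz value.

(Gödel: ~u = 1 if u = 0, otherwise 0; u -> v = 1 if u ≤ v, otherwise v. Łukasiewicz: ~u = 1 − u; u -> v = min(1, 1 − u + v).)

-0.30

Gödel evaluation:
  (c -> b): 0.12 ≤ 0.38, so result = 1
  ((c -> b) -> a): 1 > 0.66, so result = 0.66
  ~b: Gödel ¬ of 0.38 = 0 (operand ≠ 0)
  (((c -> b) -> a) -> ~b): 0.66 > 0, so result = 0
  ((((c -> b) -> a) -> ~b) -> a): 0 ≤ 0.66, so result = 1
  (((((c -> b) -> a) -> ~b) -> a) -> a): 1 > 0.66, so result = 0.66
  ((((((c -> b) -> a) -> ~b) -> a) -> a) -> a): 0.66 ≤ 0.66, so result = 1
  (((((((c -> b) -> a) -> ~b) -> a) -> a) -> a) -> b): 1 > 0.38, so result = 0.38
  Gödel value = 0.38
Łukasiewicz evaluation:
  (c -> b): min(1, 1 − 0.12 + 0.38) = 1
  ((c -> b) -> a): min(1, 1 − 1 + 0.66) = 0.66
  ~b: Łukasiewicz ¬ gives 1 − 0.38 = 0.62
  (((c -> b) -> a) -> ~b): min(1, 1 − 0.66 + 0.62) = 0.96
  ((((c -> b) -> a) -> ~b) -> a): min(1, 1 − 0.96 + 0.66) = 0.7
  (((((c -> b) -> a) -> ~b) -> a) -> a): min(1, 1 − 0.7 + 0.66) = 0.96
  ((((((c -> b) -> a) -> ~b) -> a) -> a) -> a): min(1, 1 − 0.96 + 0.66) = 0.7
  (((((((c -> b) -> a) -> ~b) -> a) -> a) -> a) -> b): min(1, 1 − 0.7 + 0.38) = 0.68
  Łukasiewicz value = 0.68
Difference: 0.38 − 0.68 = -0.30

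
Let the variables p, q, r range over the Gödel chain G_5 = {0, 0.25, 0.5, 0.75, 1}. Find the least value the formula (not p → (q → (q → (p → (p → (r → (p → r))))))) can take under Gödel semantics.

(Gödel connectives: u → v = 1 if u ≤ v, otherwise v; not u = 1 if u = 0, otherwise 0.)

Every assignment gives 1. For instance at p = 0, q = 0, r = 0:
  not p: Gödel ¬ of 0 = 1 (operand is 0)
  (p → r): 0 ≤ 0, so result = 1
  (r → (p → r)): 0 ≤ 1, so result = 1
  (p → (r → (p → r))): 0 ≤ 1, so result = 1
  (p → (p → (r → (p → r)))): 0 ≤ 1, so result = 1
  (q → (p → (p → (r → (p → r))))): 0 ≤ 1, so result = 1
  (q → (q → (p → (p → (r → (p → r)))))): 0 ≤ 1, so result = 1
  (not p → (q → (q → (p → (p → (r → (p → r))))))): 1 ≤ 1, so result = 1
All 125 assignments give value 1 — the formula is a G_5-tautology.

1.00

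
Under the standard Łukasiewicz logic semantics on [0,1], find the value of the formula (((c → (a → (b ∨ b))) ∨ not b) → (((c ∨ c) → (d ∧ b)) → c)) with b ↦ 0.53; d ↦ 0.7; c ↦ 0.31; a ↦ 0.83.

(b ∨ b) = max(0.53, 0.53) = 0.53
(a → (b ∨ b)): min(1, 1 − 0.83 + 0.53) = 0.7
(c → (a → (b ∨ b))): min(1, 1 − 0.31 + 0.7) = 1
not b: Łukasiewicz ¬ gives 1 − 0.53 = 0.47
((c → (a → (b ∨ b))) ∨ not b) = max(1, 0.47) = 1
(c ∨ c) = max(0.31, 0.31) = 0.31
(d ∧ b) = min(0.7, 0.53) = 0.53
((c ∨ c) → (d ∧ b)): min(1, 1 − 0.31 + 0.53) = 1
(((c ∨ c) → (d ∧ b)) → c): min(1, 1 − 1 + 0.31) = 0.31
(((c → (a → (b ∨ b))) ∨ not b) → (((c ∨ c) → (d ∧ b)) → c)): min(1, 1 − 1 + 0.31) = 0.31

0.31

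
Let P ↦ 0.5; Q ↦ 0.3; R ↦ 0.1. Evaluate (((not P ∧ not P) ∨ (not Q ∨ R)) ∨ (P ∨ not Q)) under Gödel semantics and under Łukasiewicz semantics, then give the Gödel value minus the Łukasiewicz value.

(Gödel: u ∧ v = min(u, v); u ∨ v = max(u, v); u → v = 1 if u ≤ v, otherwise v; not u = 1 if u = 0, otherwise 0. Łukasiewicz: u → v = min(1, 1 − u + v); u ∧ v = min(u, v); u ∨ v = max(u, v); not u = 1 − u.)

Gödel evaluation:
  not P: Gödel ¬ of 0.5 = 0 (operand ≠ 0)
  not P: Gödel ¬ of 0.5 = 0 (operand ≠ 0)
  (not P ∧ not P) = min(0, 0) = 0
  not Q: Gödel ¬ of 0.3 = 0 (operand ≠ 0)
  (not Q ∨ R) = max(0, 0.1) = 0.1
  ((not P ∧ not P) ∨ (not Q ∨ R)) = max(0, 0.1) = 0.1
  not Q: Gödel ¬ of 0.3 = 0 (operand ≠ 0)
  (P ∨ not Q) = max(0.5, 0) = 0.5
  (((not P ∧ not P) ∨ (not Q ∨ R)) ∨ (P ∨ not Q)) = max(0.1, 0.5) = 0.5
  Gödel value = 0.5
Łukasiewicz evaluation:
  not P: Łukasiewicz ¬ gives 1 − 0.5 = 0.5
  not P: Łukasiewicz ¬ gives 1 − 0.5 = 0.5
  (not P ∧ not P) = min(0.5, 0.5) = 0.5
  not Q: Łukasiewicz ¬ gives 1 − 0.3 = 0.7
  (not Q ∨ R) = max(0.7, 0.1) = 0.7
  ((not P ∧ not P) ∨ (not Q ∨ R)) = max(0.5, 0.7) = 0.7
  not Q: Łukasiewicz ¬ gives 1 − 0.3 = 0.7
  (P ∨ not Q) = max(0.5, 0.7) = 0.7
  (((not P ∧ not P) ∨ (not Q ∨ R)) ∨ (P ∨ not Q)) = max(0.7, 0.7) = 0.7
  Łukasiewicz value = 0.7
Difference: 0.5 − 0.7 = -0.20

-0.20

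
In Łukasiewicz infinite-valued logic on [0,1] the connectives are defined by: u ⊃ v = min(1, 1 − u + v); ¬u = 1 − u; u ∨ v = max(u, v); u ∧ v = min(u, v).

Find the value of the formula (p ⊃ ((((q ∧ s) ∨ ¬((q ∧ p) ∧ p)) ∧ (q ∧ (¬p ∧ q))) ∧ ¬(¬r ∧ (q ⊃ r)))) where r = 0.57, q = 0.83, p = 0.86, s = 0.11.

(q ∧ s) = min(0.83, 0.11) = 0.11
(q ∧ p) = min(0.83, 0.86) = 0.83
((q ∧ p) ∧ p) = min(0.83, 0.86) = 0.83
¬((q ∧ p) ∧ p): Łukasiewicz ¬ gives 1 − 0.83 = 0.17
((q ∧ s) ∨ ¬((q ∧ p) ∧ p)) = max(0.11, 0.17) = 0.17
¬p: Łukasiewicz ¬ gives 1 − 0.86 = 0.14
(¬p ∧ q) = min(0.14, 0.83) = 0.14
(q ∧ (¬p ∧ q)) = min(0.83, 0.14) = 0.14
(((q ∧ s) ∨ ¬((q ∧ p) ∧ p)) ∧ (q ∧ (¬p ∧ q))) = min(0.17, 0.14) = 0.14
¬r: Łukasiewicz ¬ gives 1 − 0.57 = 0.43
(q ⊃ r): min(1, 1 − 0.83 + 0.57) = 0.74
(¬r ∧ (q ⊃ r)) = min(0.43, 0.74) = 0.43
¬(¬r ∧ (q ⊃ r)): Łukasiewicz ¬ gives 1 − 0.43 = 0.57
((((q ∧ s) ∨ ¬((q ∧ p) ∧ p)) ∧ (q ∧ (¬p ∧ q))) ∧ ¬(¬r ∧ (q ⊃ r))) = min(0.14, 0.57) = 0.14
(p ⊃ ((((q ∧ s) ∨ ¬((q ∧ p) ∧ p)) ∧ (q ∧ (¬p ∧ q))) ∧ ¬(¬r ∧ (q ⊃ r)))): min(1, 1 − 0.86 + 0.14) = 0.28

0.28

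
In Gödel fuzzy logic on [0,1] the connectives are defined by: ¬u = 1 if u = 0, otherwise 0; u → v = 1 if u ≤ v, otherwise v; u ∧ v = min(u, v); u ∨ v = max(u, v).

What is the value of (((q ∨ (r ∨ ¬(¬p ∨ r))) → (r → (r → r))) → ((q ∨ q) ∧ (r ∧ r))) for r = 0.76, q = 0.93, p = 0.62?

¬p: Gödel ¬ of 0.62 = 0 (operand ≠ 0)
(¬p ∨ r) = max(0, 0.76) = 0.76
¬(¬p ∨ r): Gödel ¬ of 0.76 = 0 (operand ≠ 0)
(r ∨ ¬(¬p ∨ r)) = max(0.76, 0) = 0.76
(q ∨ (r ∨ ¬(¬p ∨ r))) = max(0.93, 0.76) = 0.93
(r → r): 0.76 ≤ 0.76, so result = 1
(r → (r → r)): 0.76 ≤ 1, so result = 1
((q ∨ (r ∨ ¬(¬p ∨ r))) → (r → (r → r))): 0.93 ≤ 1, so result = 1
(q ∨ q) = max(0.93, 0.93) = 0.93
(r ∧ r) = min(0.76, 0.76) = 0.76
((q ∨ q) ∧ (r ∧ r)) = min(0.93, 0.76) = 0.76
(((q ∨ (r ∨ ¬(¬p ∨ r))) → (r → (r → r))) → ((q ∨ q) ∧ (r ∧ r))): 1 > 0.76, so result = 0.76

0.76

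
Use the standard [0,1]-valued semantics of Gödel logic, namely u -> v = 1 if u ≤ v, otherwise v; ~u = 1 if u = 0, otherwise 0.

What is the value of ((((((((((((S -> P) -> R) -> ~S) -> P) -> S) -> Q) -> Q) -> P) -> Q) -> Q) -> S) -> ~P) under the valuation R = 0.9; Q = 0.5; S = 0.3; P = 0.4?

(S -> P): 0.3 ≤ 0.4, so result = 1
((S -> P) -> R): 1 > 0.9, so result = 0.9
~S: Gödel ¬ of 0.3 = 0 (operand ≠ 0)
(((S -> P) -> R) -> ~S): 0.9 > 0, so result = 0
((((S -> P) -> R) -> ~S) -> P): 0 ≤ 0.4, so result = 1
(((((S -> P) -> R) -> ~S) -> P) -> S): 1 > 0.3, so result = 0.3
((((((S -> P) -> R) -> ~S) -> P) -> S) -> Q): 0.3 ≤ 0.5, so result = 1
(((((((S -> P) -> R) -> ~S) -> P) -> S) -> Q) -> Q): 1 > 0.5, so result = 0.5
((((((((S -> P) -> R) -> ~S) -> P) -> S) -> Q) -> Q) -> P): 0.5 > 0.4, so result = 0.4
(((((((((S -> P) -> R) -> ~S) -> P) -> S) -> Q) -> Q) -> P) -> Q): 0.4 ≤ 0.5, so result = 1
((((((((((S -> P) -> R) -> ~S) -> P) -> S) -> Q) -> Q) -> P) -> Q) -> Q): 1 > 0.5, so result = 0.5
(((((((((((S -> P) -> R) -> ~S) -> P) -> S) -> Q) -> Q) -> P) -> Q) -> Q) -> S): 0.5 > 0.3, so result = 0.3
~P: Gödel ¬ of 0.4 = 0 (operand ≠ 0)
((((((((((((S -> P) -> R) -> ~S) -> P) -> S) -> Q) -> Q) -> P) -> Q) -> Q) -> S) -> ~P): 0.3 > 0, so result = 0

0.00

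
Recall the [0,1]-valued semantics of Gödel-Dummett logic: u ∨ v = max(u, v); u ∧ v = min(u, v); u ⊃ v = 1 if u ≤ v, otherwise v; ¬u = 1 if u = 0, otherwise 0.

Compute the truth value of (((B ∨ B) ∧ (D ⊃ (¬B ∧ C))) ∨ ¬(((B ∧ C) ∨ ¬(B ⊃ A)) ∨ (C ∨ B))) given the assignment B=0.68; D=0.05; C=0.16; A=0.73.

0.00

(B ∨ B) = max(0.68, 0.68) = 0.68
¬B: Gödel ¬ of 0.68 = 0 (operand ≠ 0)
(¬B ∧ C) = min(0, 0.16) = 0
(D ⊃ (¬B ∧ C)): 0.05 > 0, so result = 0
((B ∨ B) ∧ (D ⊃ (¬B ∧ C))) = min(0.68, 0) = 0
(B ∧ C) = min(0.68, 0.16) = 0.16
(B ⊃ A): 0.68 ≤ 0.73, so result = 1
¬(B ⊃ A): Gödel ¬ of 1 = 0 (operand ≠ 0)
((B ∧ C) ∨ ¬(B ⊃ A)) = max(0.16, 0) = 0.16
(C ∨ B) = max(0.16, 0.68) = 0.68
(((B ∧ C) ∨ ¬(B ⊃ A)) ∨ (C ∨ B)) = max(0.16, 0.68) = 0.68
¬(((B ∧ C) ∨ ¬(B ⊃ A)) ∨ (C ∨ B)): Gödel ¬ of 0.68 = 0 (operand ≠ 0)
(((B ∨ B) ∧ (D ⊃ (¬B ∧ C))) ∨ ¬(((B ∧ C) ∨ ¬(B ⊃ A)) ∨ (C ∨ B))) = max(0, 0) = 0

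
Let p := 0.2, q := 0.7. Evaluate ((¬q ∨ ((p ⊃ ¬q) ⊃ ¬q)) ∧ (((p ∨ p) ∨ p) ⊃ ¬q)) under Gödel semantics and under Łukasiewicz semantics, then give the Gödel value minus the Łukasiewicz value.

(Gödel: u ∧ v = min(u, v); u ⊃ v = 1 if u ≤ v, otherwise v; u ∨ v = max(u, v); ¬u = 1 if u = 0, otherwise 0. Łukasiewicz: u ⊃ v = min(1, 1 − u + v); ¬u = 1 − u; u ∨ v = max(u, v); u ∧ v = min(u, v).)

Gödel evaluation:
  ¬q: Gödel ¬ of 0.7 = 0 (operand ≠ 0)
  ¬q: Gödel ¬ of 0.7 = 0 (operand ≠ 0)
  (p ⊃ ¬q): 0.2 > 0, so result = 0
  ¬q: Gödel ¬ of 0.7 = 0 (operand ≠ 0)
  ((p ⊃ ¬q) ⊃ ¬q): 0 ≤ 0, so result = 1
  (¬q ∨ ((p ⊃ ¬q) ⊃ ¬q)) = max(0, 1) = 1
  (p ∨ p) = max(0.2, 0.2) = 0.2
  ((p ∨ p) ∨ p) = max(0.2, 0.2) = 0.2
  ¬q: Gödel ¬ of 0.7 = 0 (operand ≠ 0)
  (((p ∨ p) ∨ p) ⊃ ¬q): 0.2 > 0, so result = 0
  ((¬q ∨ ((p ⊃ ¬q) ⊃ ¬q)) ∧ (((p ∨ p) ∨ p) ⊃ ¬q)) = min(1, 0) = 0
  Gödel value = 0
Łukasiewicz evaluation:
  ¬q: Łukasiewicz ¬ gives 1 − 0.7 = 0.3
  ¬q: Łukasiewicz ¬ gives 1 − 0.7 = 0.3
  (p ⊃ ¬q): min(1, 1 − 0.2 + 0.3) = 1
  ¬q: Łukasiewicz ¬ gives 1 − 0.7 = 0.3
  ((p ⊃ ¬q) ⊃ ¬q): min(1, 1 − 1 + 0.3) = 0.3
  (¬q ∨ ((p ⊃ ¬q) ⊃ ¬q)) = max(0.3, 0.3) = 0.3
  (p ∨ p) = max(0.2, 0.2) = 0.2
  ((p ∨ p) ∨ p) = max(0.2, 0.2) = 0.2
  ¬q: Łukasiewicz ¬ gives 1 − 0.7 = 0.3
  (((p ∨ p) ∨ p) ⊃ ¬q): min(1, 1 − 0.2 + 0.3) = 1
  ((¬q ∨ ((p ⊃ ¬q) ⊃ ¬q)) ∧ (((p ∨ p) ∨ p) ⊃ ¬q)) = min(0.3, 1) = 0.3
  Łukasiewicz value = 0.3
Difference: 0 − 0.3 = -0.30

-0.30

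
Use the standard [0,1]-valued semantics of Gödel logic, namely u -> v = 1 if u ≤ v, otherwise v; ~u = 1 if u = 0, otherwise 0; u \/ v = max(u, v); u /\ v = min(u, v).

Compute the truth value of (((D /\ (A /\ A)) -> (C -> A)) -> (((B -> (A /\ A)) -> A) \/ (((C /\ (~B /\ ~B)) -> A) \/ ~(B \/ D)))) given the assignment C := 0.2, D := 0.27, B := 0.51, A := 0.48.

1.00

(A /\ A) = min(0.48, 0.48) = 0.48
(D /\ (A /\ A)) = min(0.27, 0.48) = 0.27
(C -> A): 0.2 ≤ 0.48, so result = 1
((D /\ (A /\ A)) -> (C -> A)): 0.27 ≤ 1, so result = 1
(A /\ A) = min(0.48, 0.48) = 0.48
(B -> (A /\ A)): 0.51 > 0.48, so result = 0.48
((B -> (A /\ A)) -> A): 0.48 ≤ 0.48, so result = 1
~B: Gödel ¬ of 0.51 = 0 (operand ≠ 0)
~B: Gödel ¬ of 0.51 = 0 (operand ≠ 0)
(~B /\ ~B) = min(0, 0) = 0
(C /\ (~B /\ ~B)) = min(0.2, 0) = 0
((C /\ (~B /\ ~B)) -> A): 0 ≤ 0.48, so result = 1
(B \/ D) = max(0.51, 0.27) = 0.51
~(B \/ D): Gödel ¬ of 0.51 = 0 (operand ≠ 0)
(((C /\ (~B /\ ~B)) -> A) \/ ~(B \/ D)) = max(1, 0) = 1
(((B -> (A /\ A)) -> A) \/ (((C /\ (~B /\ ~B)) -> A) \/ ~(B \/ D))) = max(1, 1) = 1
(((D /\ (A /\ A)) -> (C -> A)) -> (((B -> (A /\ A)) -> A) \/ (((C /\ (~B /\ ~B)) -> A) \/ ~(B \/ D)))): 1 ≤ 1, so result = 1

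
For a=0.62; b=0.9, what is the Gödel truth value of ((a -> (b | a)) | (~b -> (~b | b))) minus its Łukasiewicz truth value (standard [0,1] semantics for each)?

Gödel evaluation:
  (b | a) = max(0.9, 0.62) = 0.9
  (a -> (b | a)): 0.62 ≤ 0.9, so result = 1
  ~b: Gödel ¬ of 0.9 = 0 (operand ≠ 0)
  ~b: Gödel ¬ of 0.9 = 0 (operand ≠ 0)
  (~b | b) = max(0, 0.9) = 0.9
  (~b -> (~b | b)): 0 ≤ 0.9, so result = 1
  ((a -> (b | a)) | (~b -> (~b | b))) = max(1, 1) = 1
  Gödel value = 1
Łukasiewicz evaluation:
  (b | a) = max(0.9, 0.62) = 0.9
  (a -> (b | a)): min(1, 1 − 0.62 + 0.9) = 1
  ~b: Łukasiewicz ¬ gives 1 − 0.9 = 0.1
  ~b: Łukasiewicz ¬ gives 1 − 0.9 = 0.1
  (~b | b) = max(0.1, 0.9) = 0.9
  (~b -> (~b | b)): min(1, 1 − 0.1 + 0.9) = 1
  ((a -> (b | a)) | (~b -> (~b | b))) = max(1, 1) = 1
  Łukasiewicz value = 1
Difference: 1 − 1 = 0.00

0.00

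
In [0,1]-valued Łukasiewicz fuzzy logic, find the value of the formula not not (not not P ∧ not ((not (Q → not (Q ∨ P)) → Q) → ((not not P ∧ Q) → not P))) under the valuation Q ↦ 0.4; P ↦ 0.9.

not P: Łukasiewicz ¬ gives 1 − 0.9 = 0.1
not not P: Łukasiewicz ¬ gives 1 − 0.1 = 0.9
(Q ∨ P) = max(0.4, 0.9) = 0.9
not (Q ∨ P): Łukasiewicz ¬ gives 1 − 0.9 = 0.1
(Q → not (Q ∨ P)): min(1, 1 − 0.4 + 0.1) = 0.7
not (Q → not (Q ∨ P)): Łukasiewicz ¬ gives 1 − 0.7 = 0.3
(not (Q → not (Q ∨ P)) → Q): min(1, 1 − 0.3 + 0.4) = 1
not P: Łukasiewicz ¬ gives 1 − 0.9 = 0.1
not not P: Łukasiewicz ¬ gives 1 − 0.1 = 0.9
(not not P ∧ Q) = min(0.9, 0.4) = 0.4
not P: Łukasiewicz ¬ gives 1 − 0.9 = 0.1
((not not P ∧ Q) → not P): min(1, 1 − 0.4 + 0.1) = 0.7
((not (Q → not (Q ∨ P)) → Q) → ((not not P ∧ Q) → not P)): min(1, 1 − 1 + 0.7) = 0.7
not ((not (Q → not (Q ∨ P)) → Q) → ((not not P ∧ Q) → not P)): Łukasiewicz ¬ gives 1 − 0.7 = 0.3
(not not P ∧ not ((not (Q → not (Q ∨ P)) → Q) → ((not not P ∧ Q) → not P))) = min(0.9, 0.3) = 0.3
not (not not P ∧ not ((not (Q → not (Q ∨ P)) → Q) → ((not not P ∧ Q) → not P))): Łukasiewicz ¬ gives 1 − 0.3 = 0.7
not not (not not P ∧ not ((not (Q → not (Q ∨ P)) → Q) → ((not not P ∧ Q) → not P))): Łukasiewicz ¬ gives 1 − 0.7 = 0.3

0.30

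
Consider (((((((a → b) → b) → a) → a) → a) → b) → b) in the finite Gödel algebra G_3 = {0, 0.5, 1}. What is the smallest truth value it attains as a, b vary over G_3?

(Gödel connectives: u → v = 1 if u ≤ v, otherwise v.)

0.50

The minimum is attained at a = 0, b = 0.5:
  (a → b): 0 ≤ 0.5, so result = 1
  ((a → b) → b): 1 > 0.5, so result = 0.5
  (((a → b) → b) → a): 0.5 > 0, so result = 0
  ((((a → b) → b) → a) → a): 0 ≤ 0, so result = 1
  (((((a → b) → b) → a) → a) → a): 1 > 0, so result = 0
  ((((((a → b) → b) → a) → a) → a) → b): 0 ≤ 0.5, so result = 1
  (((((((a → b) → b) → a) → a) → a) → b) → b): 1 > 0.5, so result = 0.5
Checking all 9 assignments confirms none give a value below 0.50.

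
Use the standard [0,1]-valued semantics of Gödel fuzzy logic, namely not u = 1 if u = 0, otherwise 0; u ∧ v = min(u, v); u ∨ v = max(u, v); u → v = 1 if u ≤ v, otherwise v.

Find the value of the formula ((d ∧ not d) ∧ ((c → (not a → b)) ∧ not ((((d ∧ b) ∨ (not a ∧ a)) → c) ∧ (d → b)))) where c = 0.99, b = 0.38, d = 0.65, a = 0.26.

not d: Gödel ¬ of 0.65 = 0 (operand ≠ 0)
(d ∧ not d) = min(0.65, 0) = 0
not a: Gödel ¬ of 0.26 = 0 (operand ≠ 0)
(not a → b): 0 ≤ 0.38, so result = 1
(c → (not a → b)): 0.99 ≤ 1, so result = 1
(d ∧ b) = min(0.65, 0.38) = 0.38
not a: Gödel ¬ of 0.26 = 0 (operand ≠ 0)
(not a ∧ a) = min(0, 0.26) = 0
((d ∧ b) ∨ (not a ∧ a)) = max(0.38, 0) = 0.38
(((d ∧ b) ∨ (not a ∧ a)) → c): 0.38 ≤ 0.99, so result = 1
(d → b): 0.65 > 0.38, so result = 0.38
((((d ∧ b) ∨ (not a ∧ a)) → c) ∧ (d → b)) = min(1, 0.38) = 0.38
not ((((d ∧ b) ∨ (not a ∧ a)) → c) ∧ (d → b)): Gödel ¬ of 0.38 = 0 (operand ≠ 0)
((c → (not a → b)) ∧ not ((((d ∧ b) ∨ (not a ∧ a)) → c) ∧ (d → b))) = min(1, 0) = 0
((d ∧ not d) ∧ ((c → (not a → b)) ∧ not ((((d ∧ b) ∨ (not a ∧ a)) → c) ∧ (d → b)))) = min(0, 0) = 0

0.00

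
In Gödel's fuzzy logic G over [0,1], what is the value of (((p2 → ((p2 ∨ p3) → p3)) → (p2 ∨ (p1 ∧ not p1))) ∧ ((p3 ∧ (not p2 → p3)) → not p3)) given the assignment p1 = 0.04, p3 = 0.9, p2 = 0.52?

0.00

(p2 ∨ p3) = max(0.52, 0.9) = 0.9
((p2 ∨ p3) → p3): 0.9 ≤ 0.9, so result = 1
(p2 → ((p2 ∨ p3) → p3)): 0.52 ≤ 1, so result = 1
not p1: Gödel ¬ of 0.04 = 0 (operand ≠ 0)
(p1 ∧ not p1) = min(0.04, 0) = 0
(p2 ∨ (p1 ∧ not p1)) = max(0.52, 0) = 0.52
((p2 → ((p2 ∨ p3) → p3)) → (p2 ∨ (p1 ∧ not p1))): 1 > 0.52, so result = 0.52
not p2: Gödel ¬ of 0.52 = 0 (operand ≠ 0)
(not p2 → p3): 0 ≤ 0.9, so result = 1
(p3 ∧ (not p2 → p3)) = min(0.9, 1) = 0.9
not p3: Gödel ¬ of 0.9 = 0 (operand ≠ 0)
((p3 ∧ (not p2 → p3)) → not p3): 0.9 > 0, so result = 0
(((p2 → ((p2 ∨ p3) → p3)) → (p2 ∨ (p1 ∧ not p1))) ∧ ((p3 ∧ (not p2 → p3)) → not p3)) = min(0.52, 0) = 0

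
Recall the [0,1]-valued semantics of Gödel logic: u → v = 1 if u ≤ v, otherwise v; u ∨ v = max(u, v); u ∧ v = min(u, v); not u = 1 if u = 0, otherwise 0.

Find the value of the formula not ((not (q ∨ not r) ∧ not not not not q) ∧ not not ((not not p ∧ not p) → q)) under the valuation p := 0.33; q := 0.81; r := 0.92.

1.00

not r: Gödel ¬ of 0.92 = 0 (operand ≠ 0)
(q ∨ not r) = max(0.81, 0) = 0.81
not (q ∨ not r): Gödel ¬ of 0.81 = 0 (operand ≠ 0)
not q: Gödel ¬ of 0.81 = 0 (operand ≠ 0)
not not q: Gödel ¬ of 0 = 1 (operand is 0)
not not not q: Gödel ¬ of 1 = 0 (operand ≠ 0)
not not not not q: Gödel ¬ of 0 = 1 (operand is 0)
(not (q ∨ not r) ∧ not not not not q) = min(0, 1) = 0
not p: Gödel ¬ of 0.33 = 0 (operand ≠ 0)
not not p: Gödel ¬ of 0 = 1 (operand is 0)
not p: Gödel ¬ of 0.33 = 0 (operand ≠ 0)
(not not p ∧ not p) = min(1, 0) = 0
((not not p ∧ not p) → q): 0 ≤ 0.81, so result = 1
not ((not not p ∧ not p) → q): Gödel ¬ of 1 = 0 (operand ≠ 0)
not not ((not not p ∧ not p) → q): Gödel ¬ of 0 = 1 (operand is 0)
((not (q ∨ not r) ∧ not not not not q) ∧ not not ((not not p ∧ not p) → q)) = min(0, 1) = 0
not ((not (q ∨ not r) ∧ not not not not q) ∧ not not ((not not p ∧ not p) → q)): Gödel ¬ of 0 = 1 (operand is 0)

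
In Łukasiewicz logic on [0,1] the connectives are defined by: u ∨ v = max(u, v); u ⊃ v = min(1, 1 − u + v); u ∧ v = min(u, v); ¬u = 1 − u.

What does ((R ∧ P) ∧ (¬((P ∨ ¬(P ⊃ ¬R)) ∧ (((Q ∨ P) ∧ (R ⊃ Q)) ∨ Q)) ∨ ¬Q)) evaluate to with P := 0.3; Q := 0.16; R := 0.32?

(R ∧ P) = min(0.32, 0.3) = 0.3
¬R: Łukasiewicz ¬ gives 1 − 0.32 = 0.68
(P ⊃ ¬R): min(1, 1 − 0.3 + 0.68) = 1
¬(P ⊃ ¬R): Łukasiewicz ¬ gives 1 − 1 = 0
(P ∨ ¬(P ⊃ ¬R)) = max(0.3, 0) = 0.3
(Q ∨ P) = max(0.16, 0.3) = 0.3
(R ⊃ Q): min(1, 1 − 0.32 + 0.16) = 0.84
((Q ∨ P) ∧ (R ⊃ Q)) = min(0.3, 0.84) = 0.3
(((Q ∨ P) ∧ (R ⊃ Q)) ∨ Q) = max(0.3, 0.16) = 0.3
((P ∨ ¬(P ⊃ ¬R)) ∧ (((Q ∨ P) ∧ (R ⊃ Q)) ∨ Q)) = min(0.3, 0.3) = 0.3
¬((P ∨ ¬(P ⊃ ¬R)) ∧ (((Q ∨ P) ∧ (R ⊃ Q)) ∨ Q)): Łukasiewicz ¬ gives 1 − 0.3 = 0.7
¬Q: Łukasiewicz ¬ gives 1 − 0.16 = 0.84
(¬((P ∨ ¬(P ⊃ ¬R)) ∧ (((Q ∨ P) ∧ (R ⊃ Q)) ∨ Q)) ∨ ¬Q) = max(0.7, 0.84) = 0.84
((R ∧ P) ∧ (¬((P ∨ ¬(P ⊃ ¬R)) ∧ (((Q ∨ P) ∧ (R ⊃ Q)) ∨ Q)) ∨ ¬Q)) = min(0.3, 0.84) = 0.3

0.30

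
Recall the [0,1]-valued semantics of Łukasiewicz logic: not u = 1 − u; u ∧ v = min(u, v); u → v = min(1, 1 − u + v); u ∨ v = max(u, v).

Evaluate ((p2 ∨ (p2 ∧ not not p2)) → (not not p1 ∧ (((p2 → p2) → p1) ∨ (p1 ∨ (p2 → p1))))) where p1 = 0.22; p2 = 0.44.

not p2: Łukasiewicz ¬ gives 1 − 0.44 = 0.56
not not p2: Łukasiewicz ¬ gives 1 − 0.56 = 0.44
(p2 ∧ not not p2) = min(0.44, 0.44) = 0.44
(p2 ∨ (p2 ∧ not not p2)) = max(0.44, 0.44) = 0.44
not p1: Łukasiewicz ¬ gives 1 − 0.22 = 0.78
not not p1: Łukasiewicz ¬ gives 1 − 0.78 = 0.22
(p2 → p2): min(1, 1 − 0.44 + 0.44) = 1
((p2 → p2) → p1): min(1, 1 − 1 + 0.22) = 0.22
(p2 → p1): min(1, 1 − 0.44 + 0.22) = 0.78
(p1 ∨ (p2 → p1)) = max(0.22, 0.78) = 0.78
(((p2 → p2) → p1) ∨ (p1 ∨ (p2 → p1))) = max(0.22, 0.78) = 0.78
(not not p1 ∧ (((p2 → p2) → p1) ∨ (p1 ∨ (p2 → p1)))) = min(0.22, 0.78) = 0.22
((p2 ∨ (p2 ∧ not not p2)) → (not not p1 ∧ (((p2 → p2) → p1) ∨ (p1 ∨ (p2 → p1))))): min(1, 1 − 0.44 + 0.22) = 0.78

0.78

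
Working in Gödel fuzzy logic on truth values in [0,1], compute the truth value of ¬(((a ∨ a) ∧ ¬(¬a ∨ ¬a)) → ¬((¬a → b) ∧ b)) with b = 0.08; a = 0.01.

(a ∨ a) = max(0.01, 0.01) = 0.01
¬a: Gödel ¬ of 0.01 = 0 (operand ≠ 0)
¬a: Gödel ¬ of 0.01 = 0 (operand ≠ 0)
(¬a ∨ ¬a) = max(0, 0) = 0
¬(¬a ∨ ¬a): Gödel ¬ of 0 = 1 (operand is 0)
((a ∨ a) ∧ ¬(¬a ∨ ¬a)) = min(0.01, 1) = 0.01
¬a: Gödel ¬ of 0.01 = 0 (operand ≠ 0)
(¬a → b): 0 ≤ 0.08, so result = 1
((¬a → b) ∧ b) = min(1, 0.08) = 0.08
¬((¬a → b) ∧ b): Gödel ¬ of 0.08 = 0 (operand ≠ 0)
(((a ∨ a) ∧ ¬(¬a ∨ ¬a)) → ¬((¬a → b) ∧ b)): 0.01 > 0, so result = 0
¬(((a ∨ a) ∧ ¬(¬a ∨ ¬a)) → ¬((¬a → b) ∧ b)): Gödel ¬ of 0 = 1 (operand is 0)

1.00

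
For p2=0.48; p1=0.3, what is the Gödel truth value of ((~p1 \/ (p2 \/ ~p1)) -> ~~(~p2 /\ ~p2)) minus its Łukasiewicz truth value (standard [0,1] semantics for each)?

Gödel evaluation:
  ~p1: Gödel ¬ of 0.3 = 0 (operand ≠ 0)
  ~p1: Gödel ¬ of 0.3 = 0 (operand ≠ 0)
  (p2 \/ ~p1) = max(0.48, 0) = 0.48
  (~p1 \/ (p2 \/ ~p1)) = max(0, 0.48) = 0.48
  ~p2: Gödel ¬ of 0.48 = 0 (operand ≠ 0)
  ~p2: Gödel ¬ of 0.48 = 0 (operand ≠ 0)
  (~p2 /\ ~p2) = min(0, 0) = 0
  ~(~p2 /\ ~p2): Gödel ¬ of 0 = 1 (operand is 0)
  ~~(~p2 /\ ~p2): Gödel ¬ of 1 = 0 (operand ≠ 0)
  ((~p1 \/ (p2 \/ ~p1)) -> ~~(~p2 /\ ~p2)): 0.48 > 0, so result = 0
  Gödel value = 0
Łukasiewicz evaluation:
  ~p1: Łukasiewicz ¬ gives 1 − 0.3 = 0.7
  ~p1: Łukasiewicz ¬ gives 1 − 0.3 = 0.7
  (p2 \/ ~p1) = max(0.48, 0.7) = 0.7
  (~p1 \/ (p2 \/ ~p1)) = max(0.7, 0.7) = 0.7
  ~p2: Łukasiewicz ¬ gives 1 − 0.48 = 0.52
  ~p2: Łukasiewicz ¬ gives 1 − 0.48 = 0.52
  (~p2 /\ ~p2) = min(0.52, 0.52) = 0.52
  ~(~p2 /\ ~p2): Łukasiewicz ¬ gives 1 − 0.52 = 0.48
  ~~(~p2 /\ ~p2): Łukasiewicz ¬ gives 1 − 0.48 = 0.52
  ((~p1 \/ (p2 \/ ~p1)) -> ~~(~p2 /\ ~p2)): min(1, 1 − 0.7 + 0.52) = 0.82
  Łukasiewicz value = 0.82
Difference: 0 − 0.82 = -0.82

-0.82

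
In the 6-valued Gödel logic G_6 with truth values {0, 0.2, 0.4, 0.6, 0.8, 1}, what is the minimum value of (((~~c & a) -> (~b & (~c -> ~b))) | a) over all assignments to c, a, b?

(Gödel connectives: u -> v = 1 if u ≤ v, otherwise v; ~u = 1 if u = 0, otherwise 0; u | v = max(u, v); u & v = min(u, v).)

0.20

The minimum is attained at c = 0.2, a = 0.2, b = 0.2:
  ~c: Gödel ¬ of 0.2 = 0 (operand ≠ 0)
  ~~c: Gödel ¬ of 0 = 1 (operand is 0)
  (~~c & a) = min(1, 0.2) = 0.2
  ~b: Gödel ¬ of 0.2 = 0 (operand ≠ 0)
  ~c: Gödel ¬ of 0.2 = 0 (operand ≠ 0)
  ~b: Gödel ¬ of 0.2 = 0 (operand ≠ 0)
  (~c -> ~b): 0 ≤ 0, so result = 1
  (~b & (~c -> ~b)) = min(0, 1) = 0
  ((~~c & a) -> (~b & (~c -> ~b))): 0.2 > 0, so result = 0
  (((~~c & a) -> (~b & (~c -> ~b))) | a) = max(0, 0.2) = 0.2
Checking all 216 assignments confirms none give a value below 0.20.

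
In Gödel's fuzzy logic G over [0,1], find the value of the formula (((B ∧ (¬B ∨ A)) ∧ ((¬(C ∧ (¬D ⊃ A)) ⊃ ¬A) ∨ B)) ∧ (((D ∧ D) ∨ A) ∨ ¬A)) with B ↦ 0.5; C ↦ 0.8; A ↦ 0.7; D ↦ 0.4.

¬B: Gödel ¬ of 0.5 = 0 (operand ≠ 0)
(¬B ∨ A) = max(0, 0.7) = 0.7
(B ∧ (¬B ∨ A)) = min(0.5, 0.7) = 0.5
¬D: Gödel ¬ of 0.4 = 0 (operand ≠ 0)
(¬D ⊃ A): 0 ≤ 0.7, so result = 1
(C ∧ (¬D ⊃ A)) = min(0.8, 1) = 0.8
¬(C ∧ (¬D ⊃ A)): Gödel ¬ of 0.8 = 0 (operand ≠ 0)
¬A: Gödel ¬ of 0.7 = 0 (operand ≠ 0)
(¬(C ∧ (¬D ⊃ A)) ⊃ ¬A): 0 ≤ 0, so result = 1
((¬(C ∧ (¬D ⊃ A)) ⊃ ¬A) ∨ B) = max(1, 0.5) = 1
((B ∧ (¬B ∨ A)) ∧ ((¬(C ∧ (¬D ⊃ A)) ⊃ ¬A) ∨ B)) = min(0.5, 1) = 0.5
(D ∧ D) = min(0.4, 0.4) = 0.4
((D ∧ D) ∨ A) = max(0.4, 0.7) = 0.7
¬A: Gödel ¬ of 0.7 = 0 (operand ≠ 0)
(((D ∧ D) ∨ A) ∨ ¬A) = max(0.7, 0) = 0.7
(((B ∧ (¬B ∨ A)) ∧ ((¬(C ∧ (¬D ⊃ A)) ⊃ ¬A) ∨ B)) ∧ (((D ∧ D) ∨ A) ∨ ¬A)) = min(0.5, 0.7) = 0.5

0.50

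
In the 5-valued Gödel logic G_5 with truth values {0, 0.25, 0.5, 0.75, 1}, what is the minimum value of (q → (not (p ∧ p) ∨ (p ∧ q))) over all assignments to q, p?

0.25

The minimum is attained at q = 0.5, p = 0.25:
  (p ∧ p) = min(0.25, 0.25) = 0.25
  not (p ∧ p): Gödel ¬ of 0.25 = 0 (operand ≠ 0)
  (p ∧ q) = min(0.25, 0.5) = 0.25
  (not (p ∧ p) ∨ (p ∧ q)) = max(0, 0.25) = 0.25
  (q → (not (p ∧ p) ∨ (p ∧ q))): 0.5 > 0.25, so result = 0.25
Checking all 25 assignments confirms none give a value below 0.25.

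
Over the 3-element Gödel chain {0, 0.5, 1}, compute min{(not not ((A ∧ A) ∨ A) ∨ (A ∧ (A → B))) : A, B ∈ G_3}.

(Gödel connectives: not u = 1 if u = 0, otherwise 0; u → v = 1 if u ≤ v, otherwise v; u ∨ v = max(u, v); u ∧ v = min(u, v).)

0.00

The minimum is attained at A = 0, B = 0:
  (A ∧ A) = min(0, 0) = 0
  ((A ∧ A) ∨ A) = max(0, 0) = 0
  not ((A ∧ A) ∨ A): Gödel ¬ of 0 = 1 (operand is 0)
  not not ((A ∧ A) ∨ A): Gödel ¬ of 1 = 0 (operand ≠ 0)
  (A → B): 0 ≤ 0, so result = 1
  (A ∧ (A → B)) = min(0, 1) = 0
  (not not ((A ∧ A) ∨ A) ∨ (A ∧ (A → B))) = max(0, 0) = 0
Checking all 9 assignments confirms none give a value below 0.00.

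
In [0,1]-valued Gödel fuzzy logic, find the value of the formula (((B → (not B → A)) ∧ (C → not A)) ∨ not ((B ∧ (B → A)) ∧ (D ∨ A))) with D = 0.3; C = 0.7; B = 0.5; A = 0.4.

not B: Gödel ¬ of 0.5 = 0 (operand ≠ 0)
(not B → A): 0 ≤ 0.4, so result = 1
(B → (not B → A)): 0.5 ≤ 1, so result = 1
not A: Gödel ¬ of 0.4 = 0 (operand ≠ 0)
(C → not A): 0.7 > 0, so result = 0
((B → (not B → A)) ∧ (C → not A)) = min(1, 0) = 0
(B → A): 0.5 > 0.4, so result = 0.4
(B ∧ (B → A)) = min(0.5, 0.4) = 0.4
(D ∨ A) = max(0.3, 0.4) = 0.4
((B ∧ (B → A)) ∧ (D ∨ A)) = min(0.4, 0.4) = 0.4
not ((B ∧ (B → A)) ∧ (D ∨ A)): Gödel ¬ of 0.4 = 0 (operand ≠ 0)
(((B → (not B → A)) ∧ (C → not A)) ∨ not ((B ∧ (B → A)) ∧ (D ∨ A))) = max(0, 0) = 0

0.00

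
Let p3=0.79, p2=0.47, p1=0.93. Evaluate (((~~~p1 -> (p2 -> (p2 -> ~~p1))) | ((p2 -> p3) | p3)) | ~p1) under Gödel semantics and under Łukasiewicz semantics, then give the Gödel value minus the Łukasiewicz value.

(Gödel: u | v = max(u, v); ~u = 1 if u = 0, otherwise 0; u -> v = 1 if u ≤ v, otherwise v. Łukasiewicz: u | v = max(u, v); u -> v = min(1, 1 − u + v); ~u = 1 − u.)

Gödel evaluation:
  ~p1: Gödel ¬ of 0.93 = 0 (operand ≠ 0)
  ~~p1: Gödel ¬ of 0 = 1 (operand is 0)
  ~~~p1: Gödel ¬ of 1 = 0 (operand ≠ 0)
  ~p1: Gödel ¬ of 0.93 = 0 (operand ≠ 0)
  ~~p1: Gödel ¬ of 0 = 1 (operand is 0)
  (p2 -> ~~p1): 0.47 ≤ 1, so result = 1
  (p2 -> (p2 -> ~~p1)): 0.47 ≤ 1, so result = 1
  (~~~p1 -> (p2 -> (p2 -> ~~p1))): 0 ≤ 1, so result = 1
  (p2 -> p3): 0.47 ≤ 0.79, so result = 1
  ((p2 -> p3) | p3) = max(1, 0.79) = 1
  ((~~~p1 -> (p2 -> (p2 -> ~~p1))) | ((p2 -> p3) | p3)) = max(1, 1) = 1
  ~p1: Gödel ¬ of 0.93 = 0 (operand ≠ 0)
  (((~~~p1 -> (p2 -> (p2 -> ~~p1))) | ((p2 -> p3) | p3)) | ~p1) = max(1, 0) = 1
  Gödel value = 1
Łukasiewicz evaluation:
  ~p1: Łukasiewicz ¬ gives 1 − 0.93 = 0.07
  ~~p1: Łukasiewicz ¬ gives 1 − 0.07 = 0.93
  ~~~p1: Łukasiewicz ¬ gives 1 − 0.93 = 0.07
  ~p1: Łukasiewicz ¬ gives 1 − 0.93 = 0.07
  ~~p1: Łukasiewicz ¬ gives 1 − 0.07 = 0.93
  (p2 -> ~~p1): min(1, 1 − 0.47 + 0.93) = 1
  (p2 -> (p2 -> ~~p1)): min(1, 1 − 0.47 + 1) = 1
  (~~~p1 -> (p2 -> (p2 -> ~~p1))): min(1, 1 − 0.07 + 1) = 1
  (p2 -> p3): min(1, 1 − 0.47 + 0.79) = 1
  ((p2 -> p3) | p3) = max(1, 0.79) = 1
  ((~~~p1 -> (p2 -> (p2 -> ~~p1))) | ((p2 -> p3) | p3)) = max(1, 1) = 1
  ~p1: Łukasiewicz ¬ gives 1 − 0.93 = 0.07
  (((~~~p1 -> (p2 -> (p2 -> ~~p1))) | ((p2 -> p3) | p3)) | ~p1) = max(1, 0.07) = 1
  Łukasiewicz value = 1
Difference: 1 − 1 = 0.00

0.00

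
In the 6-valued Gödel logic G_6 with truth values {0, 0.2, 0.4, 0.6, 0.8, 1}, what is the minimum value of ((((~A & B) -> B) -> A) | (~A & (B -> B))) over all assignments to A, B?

The minimum is attained at A = 0.2, B = 0:
  ~A: Gödel ¬ of 0.2 = 0 (operand ≠ 0)
  (~A & B) = min(0, 0) = 0
  ((~A & B) -> B): 0 ≤ 0, so result = 1
  (((~A & B) -> B) -> A): 1 > 0.2, so result = 0.2
  ~A: Gödel ¬ of 0.2 = 0 (operand ≠ 0)
  (B -> B): 0 ≤ 0, so result = 1
  (~A & (B -> B)) = min(0, 1) = 0
  ((((~A & B) -> B) -> A) | (~A & (B -> B))) = max(0.2, 0) = 0.2
Checking all 36 assignments confirms none give a value below 0.20.

0.20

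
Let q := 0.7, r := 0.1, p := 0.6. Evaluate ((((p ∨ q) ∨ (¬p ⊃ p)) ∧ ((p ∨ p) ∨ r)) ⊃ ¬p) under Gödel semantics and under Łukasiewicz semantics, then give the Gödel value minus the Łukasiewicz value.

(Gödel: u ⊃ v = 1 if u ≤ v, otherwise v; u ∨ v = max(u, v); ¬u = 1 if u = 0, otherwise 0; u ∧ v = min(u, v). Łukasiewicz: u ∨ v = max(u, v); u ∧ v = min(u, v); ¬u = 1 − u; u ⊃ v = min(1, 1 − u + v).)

-0.80

Gödel evaluation:
  (p ∨ q) = max(0.6, 0.7) = 0.7
  ¬p: Gödel ¬ of 0.6 = 0 (operand ≠ 0)
  (¬p ⊃ p): 0 ≤ 0.6, so result = 1
  ((p ∨ q) ∨ (¬p ⊃ p)) = max(0.7, 1) = 1
  (p ∨ p) = max(0.6, 0.6) = 0.6
  ((p ∨ p) ∨ r) = max(0.6, 0.1) = 0.6
  (((p ∨ q) ∨ (¬p ⊃ p)) ∧ ((p ∨ p) ∨ r)) = min(1, 0.6) = 0.6
  ¬p: Gödel ¬ of 0.6 = 0 (operand ≠ 0)
  ((((p ∨ q) ∨ (¬p ⊃ p)) ∧ ((p ∨ p) ∨ r)) ⊃ ¬p): 0.6 > 0, so result = 0
  Gödel value = 0
Łukasiewicz evaluation:
  (p ∨ q) = max(0.6, 0.7) = 0.7
  ¬p: Łukasiewicz ¬ gives 1 − 0.6 = 0.4
  (¬p ⊃ p): min(1, 1 − 0.4 + 0.6) = 1
  ((p ∨ q) ∨ (¬p ⊃ p)) = max(0.7, 1) = 1
  (p ∨ p) = max(0.6, 0.6) = 0.6
  ((p ∨ p) ∨ r) = max(0.6, 0.1) = 0.6
  (((p ∨ q) ∨ (¬p ⊃ p)) ∧ ((p ∨ p) ∨ r)) = min(1, 0.6) = 0.6
  ¬p: Łukasiewicz ¬ gives 1 − 0.6 = 0.4
  ((((p ∨ q) ∨ (¬p ⊃ p)) ∧ ((p ∨ p) ∨ r)) ⊃ ¬p): min(1, 1 − 0.6 + 0.4) = 0.8
  Łukasiewicz value = 0.8
Difference: 0 − 0.8 = -0.80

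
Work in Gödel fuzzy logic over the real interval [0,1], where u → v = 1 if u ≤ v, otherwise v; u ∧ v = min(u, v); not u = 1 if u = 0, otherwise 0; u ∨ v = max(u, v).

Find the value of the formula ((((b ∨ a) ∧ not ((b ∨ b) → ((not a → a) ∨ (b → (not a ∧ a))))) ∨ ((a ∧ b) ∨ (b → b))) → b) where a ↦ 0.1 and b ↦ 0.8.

(b ∨ a) = max(0.8, 0.1) = 0.8
(b ∨ b) = max(0.8, 0.8) = 0.8
not a: Gödel ¬ of 0.1 = 0 (operand ≠ 0)
(not a → a): 0 ≤ 0.1, so result = 1
not a: Gödel ¬ of 0.1 = 0 (operand ≠ 0)
(not a ∧ a) = min(0, 0.1) = 0
(b → (not a ∧ a)): 0.8 > 0, so result = 0
((not a → a) ∨ (b → (not a ∧ a))) = max(1, 0) = 1
((b ∨ b) → ((not a → a) ∨ (b → (not a ∧ a)))): 0.8 ≤ 1, so result = 1
not ((b ∨ b) → ((not a → a) ∨ (b → (not a ∧ a)))): Gödel ¬ of 1 = 0 (operand ≠ 0)
((b ∨ a) ∧ not ((b ∨ b) → ((not a → a) ∨ (b → (not a ∧ a))))) = min(0.8, 0) = 0
(a ∧ b) = min(0.1, 0.8) = 0.1
(b → b): 0.8 ≤ 0.8, so result = 1
((a ∧ b) ∨ (b → b)) = max(0.1, 1) = 1
(((b ∨ a) ∧ not ((b ∨ b) → ((not a → a) ∨ (b → (not a ∧ a))))) ∨ ((a ∧ b) ∨ (b → b))) = max(0, 1) = 1
((((b ∨ a) ∧ not ((b ∨ b) → ((not a → a) ∨ (b → (not a ∧ a))))) ∨ ((a ∧ b) ∨ (b → b))) → b): 1 > 0.8, so result = 0.8

0.80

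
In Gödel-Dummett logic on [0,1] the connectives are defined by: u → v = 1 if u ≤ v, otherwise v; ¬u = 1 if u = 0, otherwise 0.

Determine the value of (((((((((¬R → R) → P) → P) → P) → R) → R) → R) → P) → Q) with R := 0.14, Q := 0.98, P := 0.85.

¬R: Gödel ¬ of 0.14 = 0 (operand ≠ 0)
(¬R → R): 0 ≤ 0.14, so result = 1
((¬R → R) → P): 1 > 0.85, so result = 0.85
(((¬R → R) → P) → P): 0.85 ≤ 0.85, so result = 1
((((¬R → R) → P) → P) → P): 1 > 0.85, so result = 0.85
(((((¬R → R) → P) → P) → P) → R): 0.85 > 0.14, so result = 0.14
((((((¬R → R) → P) → P) → P) → R) → R): 0.14 ≤ 0.14, so result = 1
(((((((¬R → R) → P) → P) → P) → R) → R) → R): 1 > 0.14, so result = 0.14
((((((((¬R → R) → P) → P) → P) → R) → R) → R) → P): 0.14 ≤ 0.85, so result = 1
(((((((((¬R → R) → P) → P) → P) → R) → R) → R) → P) → Q): 1 > 0.98, so result = 0.98

0.98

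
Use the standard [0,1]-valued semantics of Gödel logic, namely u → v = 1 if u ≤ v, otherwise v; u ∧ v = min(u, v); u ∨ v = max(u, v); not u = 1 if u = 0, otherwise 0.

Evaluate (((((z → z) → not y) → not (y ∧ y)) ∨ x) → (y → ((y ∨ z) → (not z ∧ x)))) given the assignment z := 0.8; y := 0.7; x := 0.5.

(z → z): 0.8 ≤ 0.8, so result = 1
not y: Gödel ¬ of 0.7 = 0 (operand ≠ 0)
((z → z) → not y): 1 > 0, so result = 0
(y ∧ y) = min(0.7, 0.7) = 0.7
not (y ∧ y): Gödel ¬ of 0.7 = 0 (operand ≠ 0)
(((z → z) → not y) → not (y ∧ y)): 0 ≤ 0, so result = 1
((((z → z) → not y) → not (y ∧ y)) ∨ x) = max(1, 0.5) = 1
(y ∨ z) = max(0.7, 0.8) = 0.8
not z: Gödel ¬ of 0.8 = 0 (operand ≠ 0)
(not z ∧ x) = min(0, 0.5) = 0
((y ∨ z) → (not z ∧ x)): 0.8 > 0, so result = 0
(y → ((y ∨ z) → (not z ∧ x))): 0.7 > 0, so result = 0
(((((z → z) → not y) → not (y ∧ y)) ∨ x) → (y → ((y ∨ z) → (not z ∧ x)))): 1 > 0, so result = 0

0.00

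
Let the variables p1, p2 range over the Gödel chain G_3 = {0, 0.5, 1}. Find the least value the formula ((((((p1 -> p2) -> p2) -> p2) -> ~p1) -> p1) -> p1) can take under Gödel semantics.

0.50

The minimum is attained at p1 = 0.5, p2 = 0.5:
  (p1 -> p2): 0.5 ≤ 0.5, so result = 1
  ((p1 -> p2) -> p2): 1 > 0.5, so result = 0.5
  (((p1 -> p2) -> p2) -> p2): 0.5 ≤ 0.5, so result = 1
  ~p1: Gödel ¬ of 0.5 = 0 (operand ≠ 0)
  ((((p1 -> p2) -> p2) -> p2) -> ~p1): 1 > 0, so result = 0
  (((((p1 -> p2) -> p2) -> p2) -> ~p1) -> p1): 0 ≤ 0.5, so result = 1
  ((((((p1 -> p2) -> p2) -> p2) -> ~p1) -> p1) -> p1): 1 > 0.5, so result = 0.5
Checking all 9 assignments confirms none give a value below 0.50.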